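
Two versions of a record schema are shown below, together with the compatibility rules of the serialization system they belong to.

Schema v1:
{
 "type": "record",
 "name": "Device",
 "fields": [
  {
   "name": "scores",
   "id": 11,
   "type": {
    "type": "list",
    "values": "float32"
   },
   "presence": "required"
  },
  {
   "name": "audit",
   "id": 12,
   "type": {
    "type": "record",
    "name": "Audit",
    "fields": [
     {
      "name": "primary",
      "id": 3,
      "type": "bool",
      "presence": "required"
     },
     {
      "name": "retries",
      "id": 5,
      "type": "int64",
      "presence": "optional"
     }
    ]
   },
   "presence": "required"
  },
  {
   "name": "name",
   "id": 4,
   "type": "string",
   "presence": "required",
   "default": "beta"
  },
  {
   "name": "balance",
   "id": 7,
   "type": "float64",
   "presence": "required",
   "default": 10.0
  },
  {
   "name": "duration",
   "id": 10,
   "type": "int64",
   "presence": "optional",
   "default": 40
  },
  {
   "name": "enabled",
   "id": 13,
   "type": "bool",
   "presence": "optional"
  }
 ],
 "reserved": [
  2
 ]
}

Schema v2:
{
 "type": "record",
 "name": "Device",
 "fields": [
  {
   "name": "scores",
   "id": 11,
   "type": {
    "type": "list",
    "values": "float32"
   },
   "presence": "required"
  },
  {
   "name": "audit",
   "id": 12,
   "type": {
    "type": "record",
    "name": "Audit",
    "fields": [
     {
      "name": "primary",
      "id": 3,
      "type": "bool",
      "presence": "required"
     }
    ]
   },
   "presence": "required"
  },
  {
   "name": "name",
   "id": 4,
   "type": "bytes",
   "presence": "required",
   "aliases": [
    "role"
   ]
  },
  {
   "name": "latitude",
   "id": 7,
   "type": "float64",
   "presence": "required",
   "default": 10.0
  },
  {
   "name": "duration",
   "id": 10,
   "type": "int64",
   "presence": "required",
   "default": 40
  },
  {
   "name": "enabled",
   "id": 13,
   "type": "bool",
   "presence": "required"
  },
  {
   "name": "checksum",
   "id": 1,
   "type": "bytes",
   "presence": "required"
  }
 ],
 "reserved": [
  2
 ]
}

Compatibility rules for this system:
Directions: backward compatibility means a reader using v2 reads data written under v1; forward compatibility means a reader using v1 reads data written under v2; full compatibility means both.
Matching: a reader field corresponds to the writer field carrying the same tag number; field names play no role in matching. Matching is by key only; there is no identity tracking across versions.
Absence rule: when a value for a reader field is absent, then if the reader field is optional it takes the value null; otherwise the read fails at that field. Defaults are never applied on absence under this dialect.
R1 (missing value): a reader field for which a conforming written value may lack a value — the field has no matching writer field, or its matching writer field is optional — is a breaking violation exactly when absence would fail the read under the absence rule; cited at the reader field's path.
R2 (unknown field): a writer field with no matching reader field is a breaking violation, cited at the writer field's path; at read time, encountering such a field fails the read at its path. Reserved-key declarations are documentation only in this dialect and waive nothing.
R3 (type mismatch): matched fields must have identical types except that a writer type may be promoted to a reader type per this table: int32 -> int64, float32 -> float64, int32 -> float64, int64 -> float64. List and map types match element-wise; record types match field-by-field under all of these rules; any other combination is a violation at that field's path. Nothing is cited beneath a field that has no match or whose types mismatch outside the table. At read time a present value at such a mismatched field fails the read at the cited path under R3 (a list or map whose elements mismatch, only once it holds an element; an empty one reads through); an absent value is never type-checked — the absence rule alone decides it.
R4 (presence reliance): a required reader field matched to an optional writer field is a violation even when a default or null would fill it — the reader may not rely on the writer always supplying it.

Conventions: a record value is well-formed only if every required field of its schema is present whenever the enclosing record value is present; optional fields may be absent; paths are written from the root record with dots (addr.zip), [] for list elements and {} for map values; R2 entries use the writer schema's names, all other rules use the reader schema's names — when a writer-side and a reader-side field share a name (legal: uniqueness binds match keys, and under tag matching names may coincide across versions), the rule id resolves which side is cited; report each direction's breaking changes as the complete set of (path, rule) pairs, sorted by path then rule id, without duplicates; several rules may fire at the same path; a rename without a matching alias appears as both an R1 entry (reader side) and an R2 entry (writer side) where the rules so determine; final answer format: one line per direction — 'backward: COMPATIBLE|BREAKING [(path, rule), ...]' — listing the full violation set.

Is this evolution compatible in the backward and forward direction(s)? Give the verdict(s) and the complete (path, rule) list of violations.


in Device below, arrows point writer -> reader
backward on Device — v2 reading data written by v1:
  writer required, list<float32> -> list<float32>: reader scores maps from writer scores
  writer required, Audit -> Audit: reader audit maps from writer audit
  writer required, string -> bytes: reader name maps from writer name
  writer required, float64 -> float64: reader latitude maps from writer balance
  writer optional, int64 -> int64: reader duration maps from writer duration
  writer optional, bool -> bool: reader enabled maps from writer enabled
  checksum: no writer-side match
  writer required, bool -> bool: reader audit.primary maps from writer audit.primary
  leftover writer field: audit.retries
  breaking: (audit.retries, R2)
  breaking: (checksum, R1)
  breaking: (duration, R1)
  breaking: (duration, R4)
  breaking: (enabled, R1)
  breaking: (enabled, R4)
  breaking: (name, R3)
  => backward: BREAKING (7)
forward on Device — v1 reading data written by v2:
  writer required, list<float32> -> list<float32>: reader scores maps from writer scores
  writer required, Audit -> Audit: reader audit maps from writer audit
  writer required, bytes -> string: reader name maps from writer name
  writer required, float64 -> float64: reader balance maps from writer latitude
  writer required, int64 -> int64: reader duration maps from writer duration
  writer required, bool -> bool: reader enabled maps from writer enabled
  leftover writer field: checksum
  writer required, bool -> bool: reader audit.primary maps from writer audit.primary
  audit.retries: no writer-side match
  breaking: (checksum, R2)
  breaking: (name, R3)
  => forward: BREAKING (2)

backward: BREAKING [(audit.retries, R2), (checksum, R1), (duration, R1), (duration, R4), (enabled, R1), (enabled, R4), (name, R3)]; forward: BREAKING [(checksum, R2), (name, R3)]


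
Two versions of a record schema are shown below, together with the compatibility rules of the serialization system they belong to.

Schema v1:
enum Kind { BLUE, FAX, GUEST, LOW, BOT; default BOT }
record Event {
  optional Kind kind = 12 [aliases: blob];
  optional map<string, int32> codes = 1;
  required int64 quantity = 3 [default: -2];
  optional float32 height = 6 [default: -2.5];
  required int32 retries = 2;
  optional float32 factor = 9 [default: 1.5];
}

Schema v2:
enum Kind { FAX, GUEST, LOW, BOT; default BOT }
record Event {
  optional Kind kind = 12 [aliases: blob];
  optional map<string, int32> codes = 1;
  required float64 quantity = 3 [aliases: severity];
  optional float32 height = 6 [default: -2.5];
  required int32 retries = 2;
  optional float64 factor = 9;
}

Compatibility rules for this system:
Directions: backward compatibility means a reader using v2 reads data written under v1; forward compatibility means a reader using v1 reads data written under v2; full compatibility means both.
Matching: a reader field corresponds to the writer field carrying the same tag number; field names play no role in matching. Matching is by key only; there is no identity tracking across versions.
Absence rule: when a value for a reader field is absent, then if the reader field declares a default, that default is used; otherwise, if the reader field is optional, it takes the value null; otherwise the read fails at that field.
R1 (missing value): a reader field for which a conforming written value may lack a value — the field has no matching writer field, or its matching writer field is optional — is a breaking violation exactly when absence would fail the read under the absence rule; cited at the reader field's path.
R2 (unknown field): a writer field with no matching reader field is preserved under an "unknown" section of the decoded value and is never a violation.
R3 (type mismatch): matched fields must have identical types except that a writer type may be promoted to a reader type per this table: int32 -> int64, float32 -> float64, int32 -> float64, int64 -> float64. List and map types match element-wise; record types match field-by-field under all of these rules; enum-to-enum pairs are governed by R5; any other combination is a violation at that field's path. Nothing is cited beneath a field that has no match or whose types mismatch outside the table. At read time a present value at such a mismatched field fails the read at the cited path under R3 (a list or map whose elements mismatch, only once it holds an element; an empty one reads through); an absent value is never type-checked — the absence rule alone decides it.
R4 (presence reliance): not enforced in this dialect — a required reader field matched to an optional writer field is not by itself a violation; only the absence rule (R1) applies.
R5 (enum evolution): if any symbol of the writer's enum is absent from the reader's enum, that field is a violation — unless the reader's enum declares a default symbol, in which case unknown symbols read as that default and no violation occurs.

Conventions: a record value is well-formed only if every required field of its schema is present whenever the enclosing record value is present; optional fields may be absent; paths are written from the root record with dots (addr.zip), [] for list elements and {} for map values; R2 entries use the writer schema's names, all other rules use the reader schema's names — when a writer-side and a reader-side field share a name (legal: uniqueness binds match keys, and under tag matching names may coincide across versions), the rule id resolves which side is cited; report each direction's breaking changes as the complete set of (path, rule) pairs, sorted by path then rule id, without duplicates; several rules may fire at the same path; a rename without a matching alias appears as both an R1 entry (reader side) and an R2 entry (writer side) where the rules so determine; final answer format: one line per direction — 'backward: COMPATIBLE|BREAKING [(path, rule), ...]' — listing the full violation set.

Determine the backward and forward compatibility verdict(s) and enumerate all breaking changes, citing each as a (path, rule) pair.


backward: COMPATIBLE []; forward: BREAKING [(factor, R3), (quantity, R3)]

the writer's type comes first in each Event pair
backward pass over Event, reader schema v2, writer schema v1:
  Kind -> Kind, writer optional: kind aligns to kind
  map<string, int32> -> map<string, int32>, writer optional: codes aligns to codes
  int64 -> float64, writer required: quantity aligns to quantity
  float32 -> float32, writer optional: height aligns to height
  int32 -> int32, writer required: retries aligns to retries
  float32 -> float64, writer optional: factor aligns to factor
  => backward: COMPATIBLE
forward pass over Event, reader schema v1, writer schema v2:
  Kind -> Kind, writer optional: kind aligns to kind
  map<string, int32> -> map<string, int32>, writer optional: codes aligns to codes
  float64 -> int64, writer required: quantity aligns to quantity
  float32 -> float32, writer optional: height aligns to height
  int32 -> int32, writer required: retries aligns to retries
  float64 -> float32, writer optional: factor aligns to factor
  breaking: (factor, R3)
  breaking: (quantity, R3)
  => forward verdict for Event: BREAKING, 2 violation(s)


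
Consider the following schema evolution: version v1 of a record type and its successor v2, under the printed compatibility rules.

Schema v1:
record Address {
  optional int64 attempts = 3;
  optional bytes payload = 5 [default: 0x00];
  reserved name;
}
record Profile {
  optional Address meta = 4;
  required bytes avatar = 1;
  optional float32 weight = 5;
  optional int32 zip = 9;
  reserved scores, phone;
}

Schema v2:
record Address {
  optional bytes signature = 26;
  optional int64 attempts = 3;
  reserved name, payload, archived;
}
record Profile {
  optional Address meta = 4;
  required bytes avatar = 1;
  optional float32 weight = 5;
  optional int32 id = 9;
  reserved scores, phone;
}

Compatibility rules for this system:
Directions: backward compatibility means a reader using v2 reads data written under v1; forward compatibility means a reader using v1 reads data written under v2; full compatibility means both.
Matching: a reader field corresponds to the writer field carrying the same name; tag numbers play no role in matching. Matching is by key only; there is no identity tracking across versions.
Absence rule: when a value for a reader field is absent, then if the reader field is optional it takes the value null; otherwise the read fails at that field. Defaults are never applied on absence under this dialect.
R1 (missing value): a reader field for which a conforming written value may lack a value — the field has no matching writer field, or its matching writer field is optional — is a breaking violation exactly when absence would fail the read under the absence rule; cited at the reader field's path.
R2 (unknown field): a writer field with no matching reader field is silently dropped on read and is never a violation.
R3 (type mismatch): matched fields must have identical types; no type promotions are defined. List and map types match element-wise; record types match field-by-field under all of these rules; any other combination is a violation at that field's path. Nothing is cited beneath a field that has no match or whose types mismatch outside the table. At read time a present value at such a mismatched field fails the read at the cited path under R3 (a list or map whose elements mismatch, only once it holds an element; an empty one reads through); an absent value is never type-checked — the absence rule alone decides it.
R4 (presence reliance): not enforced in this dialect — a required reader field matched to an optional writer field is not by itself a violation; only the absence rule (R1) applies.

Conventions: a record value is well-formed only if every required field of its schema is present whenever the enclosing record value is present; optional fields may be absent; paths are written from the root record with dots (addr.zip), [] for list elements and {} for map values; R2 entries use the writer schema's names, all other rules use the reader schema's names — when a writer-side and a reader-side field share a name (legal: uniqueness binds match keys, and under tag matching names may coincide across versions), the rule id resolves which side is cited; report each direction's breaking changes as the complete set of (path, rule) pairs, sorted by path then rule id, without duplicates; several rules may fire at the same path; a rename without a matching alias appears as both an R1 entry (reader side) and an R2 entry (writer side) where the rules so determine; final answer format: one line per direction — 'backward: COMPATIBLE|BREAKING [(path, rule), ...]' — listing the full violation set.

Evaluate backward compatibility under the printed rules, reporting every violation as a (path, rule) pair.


arrows below run writer -> reader for Profile
backward for Profile (reader v2, writer v1):
  meta: paired with writer meta (Address -> Address; writer optional)
  avatar: paired with writer avatar (bytes -> bytes; writer required)
  weight: paired with writer weight (float32 -> float32; writer optional)
  no writer field matches reader id
  leftover writer field: zip
  no writer field matches reader meta.signature
  meta.attempts: paired with writer meta.attempts (int64 -> int64; writer optional)
  leftover writer field: meta.payload
  => backward: COMPATIBLE
the other Profile changes do not affect what is asked:
  removed field payload from record Address (its key "payload" joins the reserved list) -> fires no rule on Profile, leaving the asked answer as it is
  added field signature to record Address: optional bytes, tag 26 (in v2 it sits immediately before attempts) -> fires no rule on Profile, leaving the asked answer as it is
  renamed field zip to id in record Profile -> fires no rule on Profile, leaving the asked answer as it is

backward: COMPATIBLE []


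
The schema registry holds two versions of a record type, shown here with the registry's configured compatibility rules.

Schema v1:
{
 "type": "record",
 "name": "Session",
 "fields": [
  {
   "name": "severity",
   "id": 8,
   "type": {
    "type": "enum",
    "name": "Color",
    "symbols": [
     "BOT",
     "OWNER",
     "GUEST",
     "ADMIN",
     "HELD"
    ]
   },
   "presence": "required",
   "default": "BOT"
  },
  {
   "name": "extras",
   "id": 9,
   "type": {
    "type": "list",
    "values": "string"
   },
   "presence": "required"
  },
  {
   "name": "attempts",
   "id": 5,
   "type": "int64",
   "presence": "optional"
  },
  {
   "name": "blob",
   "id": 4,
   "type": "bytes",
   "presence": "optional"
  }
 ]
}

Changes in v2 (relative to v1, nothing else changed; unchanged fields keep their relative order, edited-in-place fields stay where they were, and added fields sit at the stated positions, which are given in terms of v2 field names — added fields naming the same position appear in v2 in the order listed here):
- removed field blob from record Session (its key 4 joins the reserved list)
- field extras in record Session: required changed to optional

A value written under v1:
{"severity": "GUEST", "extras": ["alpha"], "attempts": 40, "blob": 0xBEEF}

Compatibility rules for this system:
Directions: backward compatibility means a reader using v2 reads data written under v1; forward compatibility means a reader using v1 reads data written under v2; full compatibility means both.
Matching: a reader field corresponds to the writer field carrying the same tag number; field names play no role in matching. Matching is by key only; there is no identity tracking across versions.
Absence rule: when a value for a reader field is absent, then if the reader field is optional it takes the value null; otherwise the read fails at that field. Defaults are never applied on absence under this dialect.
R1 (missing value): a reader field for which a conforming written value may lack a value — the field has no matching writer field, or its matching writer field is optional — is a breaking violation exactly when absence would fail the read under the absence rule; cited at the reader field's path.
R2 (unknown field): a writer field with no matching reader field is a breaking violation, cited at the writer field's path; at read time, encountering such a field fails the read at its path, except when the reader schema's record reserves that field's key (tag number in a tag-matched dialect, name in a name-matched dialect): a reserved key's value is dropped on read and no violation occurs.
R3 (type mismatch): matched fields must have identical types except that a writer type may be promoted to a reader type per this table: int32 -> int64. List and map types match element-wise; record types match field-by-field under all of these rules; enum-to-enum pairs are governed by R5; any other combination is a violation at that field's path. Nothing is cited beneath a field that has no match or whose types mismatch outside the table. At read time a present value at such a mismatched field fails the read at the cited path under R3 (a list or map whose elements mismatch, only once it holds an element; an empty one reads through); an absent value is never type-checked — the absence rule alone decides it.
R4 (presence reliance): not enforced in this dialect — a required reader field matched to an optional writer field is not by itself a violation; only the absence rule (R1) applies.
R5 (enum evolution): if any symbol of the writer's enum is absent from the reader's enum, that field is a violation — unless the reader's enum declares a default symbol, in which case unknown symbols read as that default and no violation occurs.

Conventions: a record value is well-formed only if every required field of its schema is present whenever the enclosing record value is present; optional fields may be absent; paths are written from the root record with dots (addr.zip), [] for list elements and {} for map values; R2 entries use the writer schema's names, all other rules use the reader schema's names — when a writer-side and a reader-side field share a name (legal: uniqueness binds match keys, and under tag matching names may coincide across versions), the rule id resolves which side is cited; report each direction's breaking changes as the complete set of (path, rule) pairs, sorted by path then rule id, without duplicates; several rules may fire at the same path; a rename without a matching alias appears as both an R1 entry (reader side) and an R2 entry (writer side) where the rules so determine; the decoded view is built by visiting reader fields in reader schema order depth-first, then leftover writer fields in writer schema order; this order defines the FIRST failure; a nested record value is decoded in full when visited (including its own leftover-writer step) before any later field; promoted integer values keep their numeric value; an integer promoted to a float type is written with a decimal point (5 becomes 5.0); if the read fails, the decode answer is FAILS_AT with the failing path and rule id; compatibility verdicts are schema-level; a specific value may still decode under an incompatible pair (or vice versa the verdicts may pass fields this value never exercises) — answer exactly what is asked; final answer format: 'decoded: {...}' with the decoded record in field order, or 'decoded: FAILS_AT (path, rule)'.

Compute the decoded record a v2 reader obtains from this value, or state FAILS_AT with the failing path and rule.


decoded: {"severity": "GUEST", "extras": ["alpha"], "attempts": 40}

arrows below run writer -> reader for Session
decoding the Session value with the v2 reader:
  severity := "GUEST"
  extras := ["alpha"]
  attempts := 40
  writer blob: reserved -> dropped
  => decoded: {"severity": "GUEST", "extras": ["alpha"], "attempts": 40}
diffs on Session not affecting the asked answer:
  field extras in record Session: required changed to optional -> changes Session's schema-level verdicts only — the decode of this value is the same


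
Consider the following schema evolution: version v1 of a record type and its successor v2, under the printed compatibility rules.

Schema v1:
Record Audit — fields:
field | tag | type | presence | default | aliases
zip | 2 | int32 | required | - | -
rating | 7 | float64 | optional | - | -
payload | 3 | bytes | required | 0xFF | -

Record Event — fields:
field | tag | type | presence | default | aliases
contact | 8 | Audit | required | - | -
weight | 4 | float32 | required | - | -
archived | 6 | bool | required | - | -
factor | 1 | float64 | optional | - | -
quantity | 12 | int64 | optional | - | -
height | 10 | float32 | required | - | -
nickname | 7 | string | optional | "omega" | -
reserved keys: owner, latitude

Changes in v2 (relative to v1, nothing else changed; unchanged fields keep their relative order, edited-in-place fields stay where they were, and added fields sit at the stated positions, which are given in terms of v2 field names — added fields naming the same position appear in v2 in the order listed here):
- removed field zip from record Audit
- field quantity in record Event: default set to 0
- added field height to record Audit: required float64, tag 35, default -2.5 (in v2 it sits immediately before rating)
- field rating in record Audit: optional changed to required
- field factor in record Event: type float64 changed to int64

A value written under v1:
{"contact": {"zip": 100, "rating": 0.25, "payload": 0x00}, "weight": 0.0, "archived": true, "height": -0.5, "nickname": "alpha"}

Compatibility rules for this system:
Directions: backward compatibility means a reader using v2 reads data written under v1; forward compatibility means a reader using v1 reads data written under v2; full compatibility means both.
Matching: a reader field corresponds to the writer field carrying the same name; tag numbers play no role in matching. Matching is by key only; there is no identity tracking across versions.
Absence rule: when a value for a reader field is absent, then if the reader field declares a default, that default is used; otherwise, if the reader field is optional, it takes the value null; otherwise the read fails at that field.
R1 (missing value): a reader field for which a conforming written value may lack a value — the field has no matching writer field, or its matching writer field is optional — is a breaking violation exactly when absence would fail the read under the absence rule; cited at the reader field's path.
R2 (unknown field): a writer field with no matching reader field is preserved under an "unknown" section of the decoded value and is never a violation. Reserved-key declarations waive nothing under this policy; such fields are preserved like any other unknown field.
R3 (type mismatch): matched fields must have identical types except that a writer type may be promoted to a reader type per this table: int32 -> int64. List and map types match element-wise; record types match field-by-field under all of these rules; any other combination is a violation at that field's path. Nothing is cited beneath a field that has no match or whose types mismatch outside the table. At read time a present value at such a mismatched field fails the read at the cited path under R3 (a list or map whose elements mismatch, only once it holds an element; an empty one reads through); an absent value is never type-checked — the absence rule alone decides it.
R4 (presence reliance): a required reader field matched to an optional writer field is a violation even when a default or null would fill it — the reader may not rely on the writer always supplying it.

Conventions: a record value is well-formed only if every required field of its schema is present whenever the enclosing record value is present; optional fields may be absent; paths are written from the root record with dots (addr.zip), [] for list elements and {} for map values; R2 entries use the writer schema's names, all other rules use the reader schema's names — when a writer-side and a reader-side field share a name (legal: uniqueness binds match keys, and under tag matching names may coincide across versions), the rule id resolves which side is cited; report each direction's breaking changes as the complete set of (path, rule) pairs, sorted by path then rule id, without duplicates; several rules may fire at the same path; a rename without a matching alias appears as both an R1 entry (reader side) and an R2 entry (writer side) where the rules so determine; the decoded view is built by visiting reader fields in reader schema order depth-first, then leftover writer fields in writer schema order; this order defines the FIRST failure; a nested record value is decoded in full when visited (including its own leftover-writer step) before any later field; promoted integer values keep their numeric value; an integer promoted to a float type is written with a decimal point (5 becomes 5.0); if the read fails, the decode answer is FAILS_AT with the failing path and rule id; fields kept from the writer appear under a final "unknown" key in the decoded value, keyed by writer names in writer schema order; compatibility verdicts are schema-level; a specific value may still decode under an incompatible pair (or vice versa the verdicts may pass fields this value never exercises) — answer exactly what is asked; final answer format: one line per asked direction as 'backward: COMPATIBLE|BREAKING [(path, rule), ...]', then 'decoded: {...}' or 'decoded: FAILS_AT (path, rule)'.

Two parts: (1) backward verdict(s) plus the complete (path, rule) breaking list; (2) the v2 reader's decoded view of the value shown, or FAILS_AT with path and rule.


each type pair in Event: writer, then reader
checking backward for Event: reader v2 against writer v1:
  writer required, Audit -> Audit: reader contact maps from writer contact
  writer required, float32 -> float32: reader weight maps from writer weight
  writer required, bool -> bool: reader archived maps from writer archived
  writer optional, float64 -> int64: reader factor maps from writer factor
  writer optional, int64 -> int64: reader quantity maps from writer quantity
  writer required, float32 -> float32: reader height maps from writer height
  writer optional, string -> string: reader nickname maps from writer nickname
  contact.height: no writer-side match
  writer optional, float64 -> float64: reader contact.rating maps from writer contact.rating
  writer required, bytes -> bytes: reader contact.payload maps from writer contact.payload
  leftover writer field: contact.zip
  rule R1 violated at contact.rating
  rule R4 violated at contact.rating
  rule R3 violated at factor
  backward on Event therefore BREAKING (3)
decode walk for Event under reader schema v2:
  contact.height := -2.5 (absent -> default)
  contact.rating := 0.25
  contact.payload := 0x00
  writer contact.zip: kept under "unknown"
  weight := 0.0
  archived := true
  factor := null (absent, optional -> null)
  quantity := 0 (absent -> default)
  height := -0.5
  nickname := "alpha"
  => decoded: {"contact": {"height": -2.5, "rating": 0.25, "payload": 0x00, "unknown": {"zip": 100}}, "weight": 0.0, "archived": true, "factor": null, "quantity": 0, "height": -0.5, "nickname": "alpha"}

backward: BREAKING [(contact.rating, R1), (contact.rating, R4), (factor, R3)]; decoded: {"contact": {"height": -2.5, "rating": 0.25, "payload": 0x00, "unknown": {"zip": 100}}, "weight": 0.0, "archived": true, "factor": null, "quantity": 0, "height": -0.5, "nickname": "alpha"}


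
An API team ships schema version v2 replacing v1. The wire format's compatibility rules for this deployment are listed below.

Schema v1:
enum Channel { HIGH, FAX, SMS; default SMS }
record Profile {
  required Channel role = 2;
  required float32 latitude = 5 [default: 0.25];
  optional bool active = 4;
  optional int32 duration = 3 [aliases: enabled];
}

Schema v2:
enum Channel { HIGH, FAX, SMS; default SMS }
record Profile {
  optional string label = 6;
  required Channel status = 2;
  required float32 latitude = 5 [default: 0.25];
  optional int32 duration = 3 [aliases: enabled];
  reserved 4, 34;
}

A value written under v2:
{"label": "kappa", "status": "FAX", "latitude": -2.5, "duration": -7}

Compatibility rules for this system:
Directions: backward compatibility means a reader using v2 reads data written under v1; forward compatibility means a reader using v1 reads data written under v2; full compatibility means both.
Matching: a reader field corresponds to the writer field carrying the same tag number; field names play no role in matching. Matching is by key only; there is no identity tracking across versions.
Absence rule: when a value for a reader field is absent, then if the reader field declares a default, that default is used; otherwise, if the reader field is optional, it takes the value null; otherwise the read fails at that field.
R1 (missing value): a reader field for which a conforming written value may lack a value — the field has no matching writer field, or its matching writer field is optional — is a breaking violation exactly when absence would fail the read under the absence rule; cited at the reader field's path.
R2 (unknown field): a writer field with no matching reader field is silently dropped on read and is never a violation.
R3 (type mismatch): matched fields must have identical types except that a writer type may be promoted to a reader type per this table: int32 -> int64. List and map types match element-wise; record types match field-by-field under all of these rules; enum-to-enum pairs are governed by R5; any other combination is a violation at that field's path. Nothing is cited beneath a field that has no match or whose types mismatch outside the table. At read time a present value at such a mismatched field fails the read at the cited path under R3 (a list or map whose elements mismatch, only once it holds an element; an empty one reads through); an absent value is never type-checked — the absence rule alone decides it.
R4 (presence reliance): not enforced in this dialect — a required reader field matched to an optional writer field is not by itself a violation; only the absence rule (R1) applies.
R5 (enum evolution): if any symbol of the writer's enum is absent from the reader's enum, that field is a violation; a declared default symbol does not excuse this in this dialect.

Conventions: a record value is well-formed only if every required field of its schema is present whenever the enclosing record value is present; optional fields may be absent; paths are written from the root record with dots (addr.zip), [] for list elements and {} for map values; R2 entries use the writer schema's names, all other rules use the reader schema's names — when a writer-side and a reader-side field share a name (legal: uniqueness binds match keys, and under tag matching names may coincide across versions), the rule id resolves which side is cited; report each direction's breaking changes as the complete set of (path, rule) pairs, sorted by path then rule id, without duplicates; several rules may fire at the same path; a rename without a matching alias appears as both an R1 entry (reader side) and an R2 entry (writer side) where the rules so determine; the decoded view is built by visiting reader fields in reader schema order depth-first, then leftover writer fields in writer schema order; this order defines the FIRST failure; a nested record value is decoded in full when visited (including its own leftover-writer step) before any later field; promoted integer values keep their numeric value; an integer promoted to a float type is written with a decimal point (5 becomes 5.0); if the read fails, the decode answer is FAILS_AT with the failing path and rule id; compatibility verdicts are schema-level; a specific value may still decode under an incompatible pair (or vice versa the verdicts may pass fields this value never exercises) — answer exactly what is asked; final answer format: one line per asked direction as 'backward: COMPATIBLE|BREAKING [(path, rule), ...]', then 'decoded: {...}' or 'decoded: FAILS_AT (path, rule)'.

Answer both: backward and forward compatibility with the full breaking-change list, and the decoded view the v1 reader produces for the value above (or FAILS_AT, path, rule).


arrows below run writer -> reader for Profile
backward on Profile — v2 reading data written by v1:
  label: no writer-side match
  Channel -> Channel, writer required: status aligns to role
  float32 -> float32, writer required: latitude aligns to latitude
  int32 -> int32, writer optional: duration aligns to duration
  writer active: unknown to reader
  => no violations; backward on Profile: COMPATIBLE
forward on Profile — v1 reading data written by v2:
  Channel -> Channel, writer required: role aligns to status
  float32 -> float32, writer required: latitude aligns to latitude
  active: no writer-side match
  int32 -> int32, writer optional: duration aligns to duration
  writer label: unknown to reader
  => no violations; forward on Profile: COMPATIBLE
decode (reader v1):
  role := "FAX" (from writer status)
  latitude := -2.5
  active := null (absent, optional -> null)
  duration := -7
  writer label: unknown -> dropped
  => decoded: {"role": "FAX", "latitude": -2.5, "active": null, "duration": -7}

backward: COMPATIBLE []; forward: COMPATIBLE []; decoded: {"role": "FAX", "latitude": -2.5, "active": null, "duration": -7}


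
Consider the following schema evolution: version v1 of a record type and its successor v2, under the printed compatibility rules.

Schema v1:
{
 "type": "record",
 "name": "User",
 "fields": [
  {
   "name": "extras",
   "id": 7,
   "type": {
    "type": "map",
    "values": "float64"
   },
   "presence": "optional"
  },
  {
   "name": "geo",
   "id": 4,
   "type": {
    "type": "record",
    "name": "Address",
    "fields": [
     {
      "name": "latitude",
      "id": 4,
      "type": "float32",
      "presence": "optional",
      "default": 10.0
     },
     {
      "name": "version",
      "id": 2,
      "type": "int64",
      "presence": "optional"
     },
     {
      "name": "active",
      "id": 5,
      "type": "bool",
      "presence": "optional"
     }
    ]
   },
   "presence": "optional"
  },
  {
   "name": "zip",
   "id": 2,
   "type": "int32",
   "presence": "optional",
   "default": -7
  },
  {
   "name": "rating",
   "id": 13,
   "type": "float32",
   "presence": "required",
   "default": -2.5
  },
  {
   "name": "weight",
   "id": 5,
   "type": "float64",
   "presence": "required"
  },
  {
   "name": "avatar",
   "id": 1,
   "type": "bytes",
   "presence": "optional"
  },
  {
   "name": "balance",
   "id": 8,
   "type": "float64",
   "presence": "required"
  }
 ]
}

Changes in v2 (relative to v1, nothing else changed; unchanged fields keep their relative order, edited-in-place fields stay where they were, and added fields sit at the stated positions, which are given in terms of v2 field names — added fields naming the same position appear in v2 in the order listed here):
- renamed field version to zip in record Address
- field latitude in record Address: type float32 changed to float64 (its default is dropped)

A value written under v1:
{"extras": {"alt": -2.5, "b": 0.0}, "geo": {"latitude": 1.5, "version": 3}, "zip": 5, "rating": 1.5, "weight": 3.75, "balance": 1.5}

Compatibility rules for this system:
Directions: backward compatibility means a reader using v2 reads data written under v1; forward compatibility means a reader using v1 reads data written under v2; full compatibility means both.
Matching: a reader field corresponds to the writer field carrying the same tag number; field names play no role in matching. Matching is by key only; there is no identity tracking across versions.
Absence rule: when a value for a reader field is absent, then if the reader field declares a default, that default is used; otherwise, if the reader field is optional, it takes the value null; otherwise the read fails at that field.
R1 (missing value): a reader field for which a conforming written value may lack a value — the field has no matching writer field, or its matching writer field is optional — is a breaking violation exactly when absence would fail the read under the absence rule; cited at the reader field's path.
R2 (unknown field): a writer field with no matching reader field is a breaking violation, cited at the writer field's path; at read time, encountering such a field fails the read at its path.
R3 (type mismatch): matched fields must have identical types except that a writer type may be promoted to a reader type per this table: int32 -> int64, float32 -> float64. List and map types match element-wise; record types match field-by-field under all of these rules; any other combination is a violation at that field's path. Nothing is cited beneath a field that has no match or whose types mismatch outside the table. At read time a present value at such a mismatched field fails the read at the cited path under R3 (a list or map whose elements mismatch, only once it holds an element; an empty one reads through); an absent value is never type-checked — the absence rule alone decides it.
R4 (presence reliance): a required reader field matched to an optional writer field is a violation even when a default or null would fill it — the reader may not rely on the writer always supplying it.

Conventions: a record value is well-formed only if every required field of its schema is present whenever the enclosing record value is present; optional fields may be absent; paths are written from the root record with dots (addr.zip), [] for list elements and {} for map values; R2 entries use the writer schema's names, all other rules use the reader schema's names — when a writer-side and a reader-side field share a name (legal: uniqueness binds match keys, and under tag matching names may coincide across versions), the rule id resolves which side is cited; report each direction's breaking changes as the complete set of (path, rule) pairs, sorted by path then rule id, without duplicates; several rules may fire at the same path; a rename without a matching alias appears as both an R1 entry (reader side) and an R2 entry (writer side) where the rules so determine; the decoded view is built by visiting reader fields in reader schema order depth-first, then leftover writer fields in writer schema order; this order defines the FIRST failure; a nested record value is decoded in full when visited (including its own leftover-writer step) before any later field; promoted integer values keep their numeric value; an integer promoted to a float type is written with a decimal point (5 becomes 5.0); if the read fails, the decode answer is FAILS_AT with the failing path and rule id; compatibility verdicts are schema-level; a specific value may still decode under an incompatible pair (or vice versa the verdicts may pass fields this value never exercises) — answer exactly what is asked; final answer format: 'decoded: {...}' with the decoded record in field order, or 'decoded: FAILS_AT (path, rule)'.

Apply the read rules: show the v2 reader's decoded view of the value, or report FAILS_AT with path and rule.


the writer's type comes first in each User pair
decoding the User value with the v2 reader:
  extras := {"alt": -2.5, "b": 0.0}
  geo.latitude := 1.5 (float32 -> float64)
  geo.zip := 3 (from writer version)
  geo.active := null (absent, optional -> null)
  zip := 5
  rating := 1.5
  weight := 3.75
  avatar := null (absent, optional -> null)
  balance := 1.5
  => decoded: {"extras": {"alt": -2.5, "b": 0.0}, "geo": {"latitude": 1.5, "zip": 3, "active": null}, "zip": 5, "rating": 1.5, "weight": 3.75, "avatar": null, "balance": 1.5}
remaining User differences; none change what is asked:
  field latitude in record Address: type float32 changed to float64 (its default is dropped) -> a verdict-level change on User — the shown value reads the same

decoded: {"extras": {"alt": -2.5, "b": 0.0}, "geo": {"latitude": 1.5, "zip": 3, "active": null}, "zip": 5, "rating": 1.5, "weight": 3.75, "avatar": null, "balance": 1.5}
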